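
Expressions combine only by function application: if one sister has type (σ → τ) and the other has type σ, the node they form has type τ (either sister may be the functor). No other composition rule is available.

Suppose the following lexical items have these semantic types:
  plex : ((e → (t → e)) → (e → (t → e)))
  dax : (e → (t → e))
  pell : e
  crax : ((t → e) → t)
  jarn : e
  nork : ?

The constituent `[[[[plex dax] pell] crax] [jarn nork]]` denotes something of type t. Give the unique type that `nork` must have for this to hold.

[[[[plex dax] pell] crax] [jarn nork]] must have type t. The sister [[[plex dax] pell] crax] has type t; that is not a function onto t, so [jarn nork] must be the functor, of type (t → t).
[jarn nork] must have type (t → t). The sister jarn has type e; that is not a function onto (t → t), so nork must be the functor, of type (e → (t → t)).

(e → (t → t))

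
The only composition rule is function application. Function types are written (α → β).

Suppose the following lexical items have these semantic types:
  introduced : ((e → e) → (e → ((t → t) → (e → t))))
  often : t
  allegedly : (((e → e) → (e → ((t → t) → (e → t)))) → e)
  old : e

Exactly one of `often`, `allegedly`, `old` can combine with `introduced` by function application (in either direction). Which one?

often : t — no; introduced wants (e → e), and often wants nothing (atomic).
allegedly — combines: allegedly : (((e → e) → (e → ((t → t) → (e → t)))) → e) takes introduced : ((e → e) → (e → ((t → t) → (e → t)))) as argument, giving e.
old : e — no; introduced wants (e → e), and old wants nothing (atomic).

allegedly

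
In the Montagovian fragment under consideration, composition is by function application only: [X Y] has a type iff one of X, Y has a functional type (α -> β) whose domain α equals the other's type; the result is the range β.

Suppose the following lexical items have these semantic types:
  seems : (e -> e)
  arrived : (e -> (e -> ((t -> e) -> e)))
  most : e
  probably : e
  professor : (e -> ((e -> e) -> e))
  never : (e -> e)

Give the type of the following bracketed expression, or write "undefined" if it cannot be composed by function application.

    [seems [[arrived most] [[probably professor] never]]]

undefined

[arrived most]: arrived is (e -> (e -> ((t -> e) -> e))), most is e; result (e -> ((t -> e) -> e)).
[probably professor]: professor is (e -> ((e -> e) -> e)), probably is e; result ((e -> e) -> e).
[[probably professor] never]: [probably professor] is ((e -> e) -> e), never is (e -> e); result e.
[[arrived most] [[probably professor] never]]: [arrived most] is (e -> ((t -> e) -> e)), [[probably professor] never] is e; result ((t -> e) -> e).
[seems [[arrived most] [[probably professor] never]]]: (e -> e) with ((t -> e) -> e) — neither is a function whose domain matches the other; composition fails here.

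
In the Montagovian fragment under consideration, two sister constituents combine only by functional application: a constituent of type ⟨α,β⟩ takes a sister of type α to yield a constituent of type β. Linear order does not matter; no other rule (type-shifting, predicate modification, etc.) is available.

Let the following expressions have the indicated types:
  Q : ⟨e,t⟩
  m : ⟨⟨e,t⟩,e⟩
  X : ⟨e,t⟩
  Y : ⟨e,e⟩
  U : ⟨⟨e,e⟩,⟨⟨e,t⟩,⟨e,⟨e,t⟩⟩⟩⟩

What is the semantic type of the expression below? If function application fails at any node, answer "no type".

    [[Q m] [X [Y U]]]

[Q m]: functor m : ⟨⟨e,t⟩,e⟩, argument Q : ⟨e,t⟩; result e.
[Y U]: functor U : ⟨⟨e,e⟩,⟨⟨e,t⟩,⟨e,⟨e,t⟩⟩⟩⟩, argument Y : ⟨e,e⟩; result ⟨⟨e,t⟩,⟨e,⟨e,t⟩⟩⟩.
[X [Y U]]: functor [Y U] : ⟨⟨e,t⟩,⟨e,⟨e,t⟩⟩⟩, argument X : ⟨e,t⟩; result ⟨e,⟨e,t⟩⟩.
[[Q m] [X [Y U]]]: functor [X [Y U]] : ⟨e,⟨e,t⟩⟩, argument [Q m] : e; result ⟨e,t⟩.

⟨e,t⟩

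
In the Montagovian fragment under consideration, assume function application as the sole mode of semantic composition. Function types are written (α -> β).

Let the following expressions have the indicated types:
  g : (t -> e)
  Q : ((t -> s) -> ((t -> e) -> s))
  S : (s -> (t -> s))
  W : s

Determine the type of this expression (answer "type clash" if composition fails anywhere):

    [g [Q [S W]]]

s

[S W]: functor S : (s -> (t -> s)), argument W : s; result (t -> s).
[Q [S W]]: functor Q : ((t -> s) -> ((t -> e) -> s)), argument [S W] : (t -> s); result ((t -> e) -> s).
[g [Q [S W]]]: functor [Q [S W]] : ((t -> e) -> s), argument g : (t -> e); result s.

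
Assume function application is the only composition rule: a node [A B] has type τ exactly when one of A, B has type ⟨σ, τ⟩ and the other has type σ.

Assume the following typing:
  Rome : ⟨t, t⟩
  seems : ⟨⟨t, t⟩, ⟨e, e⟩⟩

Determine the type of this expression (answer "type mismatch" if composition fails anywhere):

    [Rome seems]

[Rome seems] — seems of type ⟨⟨t, t⟩, ⟨e, e⟩⟩ combines with Rome of type ⟨t, t⟩: type ⟨e, e⟩.

⟨e, e⟩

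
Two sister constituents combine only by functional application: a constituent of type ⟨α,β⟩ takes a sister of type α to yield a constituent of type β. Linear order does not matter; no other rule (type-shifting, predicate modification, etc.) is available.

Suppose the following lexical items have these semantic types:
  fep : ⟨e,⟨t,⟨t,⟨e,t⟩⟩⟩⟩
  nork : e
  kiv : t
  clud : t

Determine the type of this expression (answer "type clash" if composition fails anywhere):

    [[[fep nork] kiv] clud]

⟨e,t⟩

At [fep nork], fep : ⟨e,⟨t,⟨t,⟨e,t⟩⟩⟩⟩ takes nork : e, giving ⟨t,⟨t,⟨e,t⟩⟩⟩.
At [[fep nork] kiv], [fep nork] : ⟨t,⟨t,⟨e,t⟩⟩⟩ takes kiv : t, giving ⟨t,⟨e,t⟩⟩.
At [[[fep nork] kiv] clud], [[fep nork] kiv] : ⟨t,⟨e,t⟩⟩ takes clud : t, giving ⟨e,t⟩.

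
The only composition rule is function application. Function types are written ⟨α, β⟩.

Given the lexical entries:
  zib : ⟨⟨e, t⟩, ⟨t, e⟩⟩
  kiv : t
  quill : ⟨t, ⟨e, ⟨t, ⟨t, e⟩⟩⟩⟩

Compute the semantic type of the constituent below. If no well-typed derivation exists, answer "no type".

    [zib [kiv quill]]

At [kiv quill], quill : ⟨t, ⟨e, ⟨t, ⟨t, e⟩⟩⟩⟩ takes kiv : t, giving ⟨e, ⟨t, ⟨t, e⟩⟩⟩.
[zib [kiv quill]]: ⟨⟨e, t⟩, ⟨t, e⟩⟩ with ⟨e, ⟨t, ⟨t, e⟩⟩⟩ — neither is a function whose domain matches the other; composition fails here.

no type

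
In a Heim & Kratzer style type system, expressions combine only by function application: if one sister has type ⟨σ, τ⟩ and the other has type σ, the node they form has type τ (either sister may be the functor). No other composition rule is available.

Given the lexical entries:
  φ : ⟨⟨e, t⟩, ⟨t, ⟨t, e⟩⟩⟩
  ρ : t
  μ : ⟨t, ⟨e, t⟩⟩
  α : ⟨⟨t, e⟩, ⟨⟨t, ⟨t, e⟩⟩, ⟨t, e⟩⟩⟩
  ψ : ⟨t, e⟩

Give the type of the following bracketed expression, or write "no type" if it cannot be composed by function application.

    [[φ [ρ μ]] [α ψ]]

[ρ μ]: ⟨t, ⟨e, t⟩⟩ applied to t yields ⟨e, t⟩.
[φ [ρ μ]]: ⟨⟨e, t⟩, ⟨t, ⟨t, e⟩⟩⟩ applied to ⟨e, t⟩ yields ⟨t, ⟨t, e⟩⟩.
[α ψ]: ⟨⟨t, e⟩, ⟨⟨t, ⟨t, e⟩⟩, ⟨t, e⟩⟩⟩ applied to ⟨t, e⟩ yields ⟨⟨t, ⟨t, e⟩⟩, ⟨t, e⟩⟩.
[[φ [ρ μ]] [α ψ]]: ⟨⟨t, ⟨t, e⟩⟩, ⟨t, e⟩⟩ applied to ⟨t, ⟨t, e⟩⟩ yields ⟨t, e⟩.

⟨t, e⟩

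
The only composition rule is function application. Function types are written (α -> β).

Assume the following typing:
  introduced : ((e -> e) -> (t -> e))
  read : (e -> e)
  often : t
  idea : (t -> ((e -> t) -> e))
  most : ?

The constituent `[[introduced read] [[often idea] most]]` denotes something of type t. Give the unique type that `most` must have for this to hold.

[[introduced read] [[often idea] most]] must have type t. The sister [introduced read] has type (t -> e); that is not a function onto t, so [[often idea] most] must be the functor, of type ((t -> e) -> t).
[[often idea] most] must have type ((t -> e) -> t). The sister [often idea] has type ((e -> t) -> e); that is not a function onto ((t -> e) -> t), so most must be the functor, of type (((e -> t) -> e) -> ((t -> e) -> t)).

(((e -> t) -> e) -> ((t -> e) -> t))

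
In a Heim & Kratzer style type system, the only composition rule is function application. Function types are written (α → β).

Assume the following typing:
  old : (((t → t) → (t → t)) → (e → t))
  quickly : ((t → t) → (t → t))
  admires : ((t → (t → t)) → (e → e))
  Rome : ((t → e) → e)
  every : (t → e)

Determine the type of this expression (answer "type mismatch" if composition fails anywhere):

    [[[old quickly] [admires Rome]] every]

[old quickly]: (((t → t) → (t → t)) → (e → t)) applied to ((t → t) → (t → t)) yields (e → t).
At [admires Rome]: neither ((t → (t → t)) → (e → e)) nor ((t → e) → e) can take the other as argument; the node is ill-typed.

type mismatch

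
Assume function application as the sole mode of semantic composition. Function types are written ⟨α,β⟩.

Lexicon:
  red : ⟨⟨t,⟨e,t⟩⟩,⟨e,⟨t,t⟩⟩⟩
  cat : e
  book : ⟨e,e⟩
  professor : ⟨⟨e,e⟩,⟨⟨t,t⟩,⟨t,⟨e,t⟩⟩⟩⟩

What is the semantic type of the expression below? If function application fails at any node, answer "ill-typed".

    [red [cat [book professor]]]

ill-typed

[book professor]: functor professor : ⟨⟨e,e⟩,⟨⟨t,t⟩,⟨t,⟨e,t⟩⟩⟩⟩, argument book : ⟨e,e⟩; result ⟨⟨t,t⟩,⟨t,⟨e,t⟩⟩⟩.
[cat [book professor]]: e and ⟨⟨t,t⟩,⟨t,⟨e,t⟩⟩⟩ cannot combine by function application — type clash.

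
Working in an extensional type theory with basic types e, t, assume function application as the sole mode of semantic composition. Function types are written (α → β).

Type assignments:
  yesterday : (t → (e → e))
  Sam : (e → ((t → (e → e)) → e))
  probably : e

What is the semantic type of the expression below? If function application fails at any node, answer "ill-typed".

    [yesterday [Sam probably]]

e

[Sam probably] — Sam of type (e → ((t → (e → e)) → e)) combines with probably of type e: type ((t → (e → e)) → e).
[yesterday [Sam probably]] — [Sam probably] of type ((t → (e → e)) → e) combines with yesterday of type (t → (e → e)): type e.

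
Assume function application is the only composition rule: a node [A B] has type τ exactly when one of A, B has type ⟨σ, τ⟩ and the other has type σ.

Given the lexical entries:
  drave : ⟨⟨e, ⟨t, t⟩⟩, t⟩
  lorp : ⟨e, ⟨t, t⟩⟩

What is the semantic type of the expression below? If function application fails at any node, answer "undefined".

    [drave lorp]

t

[drave lorp]: ⟨⟨e, ⟨t, t⟩⟩, t⟩ applied to ⟨e, ⟨t, t⟩⟩ yields t.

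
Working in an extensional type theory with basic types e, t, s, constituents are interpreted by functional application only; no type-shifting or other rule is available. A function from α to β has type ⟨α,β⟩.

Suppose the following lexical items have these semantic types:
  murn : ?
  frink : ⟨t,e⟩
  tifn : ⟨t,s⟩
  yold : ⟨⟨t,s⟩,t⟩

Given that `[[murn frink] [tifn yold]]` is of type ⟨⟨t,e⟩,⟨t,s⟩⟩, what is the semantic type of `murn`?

⟨⟨t,e⟩,⟨t,⟨⟨t,e⟩,⟨t,s⟩⟩⟩⟩

At [[murn frink] [tifn yold]] (required: ⟨⟨t,e⟩,⟨t,s⟩⟩): [tifn yold] is t, which is not a function with range ⟨⟨t,e⟩,⟨t,s⟩⟩; hence [murn frink] is the functor — type ⟨t,⟨⟨t,e⟩,⟨t,s⟩⟩⟩.
At [murn frink] (required: ⟨t,⟨⟨t,e⟩,⟨t,s⟩⟩⟩): frink is ⟨t,e⟩, which is not a function with range ⟨t,⟨⟨t,e⟩,⟨t,s⟩⟩⟩; hence murn is the functor — type ⟨⟨t,e⟩,⟨t,⟨⟨t,e⟩,⟨t,s⟩⟩⟩⟩.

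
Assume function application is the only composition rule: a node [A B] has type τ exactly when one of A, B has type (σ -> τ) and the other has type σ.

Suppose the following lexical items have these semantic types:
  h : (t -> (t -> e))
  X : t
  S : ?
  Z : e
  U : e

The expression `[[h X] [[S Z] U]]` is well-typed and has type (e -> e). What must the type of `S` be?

[[h X] [[S Z] U]] is required to be (e -> e). [h X] : (t -> e) cannot yield (e -> e) as functor, so [[S Z] U] : ((t -> e) -> (e -> e)).
[[S Z] U] is required to be ((t -> e) -> (e -> e)). U : e cannot yield ((t -> e) -> (e -> e)) as functor, so [S Z] : (e -> ((t -> e) -> (e -> e))).
[S Z] is required to be (e -> ((t -> e) -> (e -> e))). Z : e cannot yield (e -> ((t -> e) -> (e -> e))) as functor, so S : (e -> (e -> ((t -> e) -> (e -> e)))).

(e -> (e -> ((t -> e) -> (e -> e))))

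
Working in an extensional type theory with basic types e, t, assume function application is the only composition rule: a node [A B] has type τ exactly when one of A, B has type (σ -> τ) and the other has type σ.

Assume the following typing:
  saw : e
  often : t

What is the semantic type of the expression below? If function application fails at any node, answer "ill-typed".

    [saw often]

ill-typed

[saw often]: e with t — neither is a function whose domain matches the other; composition fails here.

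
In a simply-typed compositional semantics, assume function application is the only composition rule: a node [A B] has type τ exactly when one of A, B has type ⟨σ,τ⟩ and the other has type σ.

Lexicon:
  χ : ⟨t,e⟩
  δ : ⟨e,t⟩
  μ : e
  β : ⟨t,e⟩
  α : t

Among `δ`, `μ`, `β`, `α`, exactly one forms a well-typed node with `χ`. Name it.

δ : ⟨e,t⟩ — χ needs t; δ needs e; neither fits.
μ : e — χ needs t; μ needs nothing (atomic); neither fits.
β : ⟨t,e⟩ — χ needs t; β needs t; neither fits.
α — combines: χ : ⟨t,e⟩ takes α : t as argument, giving e.

α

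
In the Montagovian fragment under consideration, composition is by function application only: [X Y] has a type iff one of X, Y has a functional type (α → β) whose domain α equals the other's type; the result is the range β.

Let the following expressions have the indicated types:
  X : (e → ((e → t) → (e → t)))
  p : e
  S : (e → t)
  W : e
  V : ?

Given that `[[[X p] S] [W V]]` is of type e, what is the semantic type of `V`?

(e → ((e → t) → e))

[[[X p] S] [W V]] must have type e. The sister [[X p] S] has type (e → t); that is not a function onto e, so [W V] must be the functor, of type ((e → t) → e).
[W V] must have type ((e → t) → e). The sister W has type e; that is not a function onto ((e → t) → e), so V must be the functor, of type (e → ((e → t) → e)).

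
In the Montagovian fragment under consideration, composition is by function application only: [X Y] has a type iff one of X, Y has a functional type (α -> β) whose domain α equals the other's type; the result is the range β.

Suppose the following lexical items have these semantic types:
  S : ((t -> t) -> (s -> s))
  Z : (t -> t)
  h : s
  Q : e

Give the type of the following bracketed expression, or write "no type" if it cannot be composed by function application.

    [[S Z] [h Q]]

[S Z]: functor S : ((t -> t) -> (s -> s)), argument Z : (t -> t); result (s -> s).
At [h Q]: neither s nor e can take the other as argument; the node is ill-typed.

no type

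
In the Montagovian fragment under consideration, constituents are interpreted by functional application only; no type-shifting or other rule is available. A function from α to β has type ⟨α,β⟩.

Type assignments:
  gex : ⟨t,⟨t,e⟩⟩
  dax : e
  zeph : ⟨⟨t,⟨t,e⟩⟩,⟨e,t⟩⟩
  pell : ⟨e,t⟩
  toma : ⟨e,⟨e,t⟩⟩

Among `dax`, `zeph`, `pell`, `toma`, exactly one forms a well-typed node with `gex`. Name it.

dax : e — neither side's domain matches the other.
zeph — combines: zeph : ⟨⟨t,⟨t,e⟩⟩,⟨e,t⟩⟩ takes gex : ⟨t,⟨t,e⟩⟩ as argument, giving ⟨e,t⟩.
pell : ⟨e,t⟩ — neither side's domain matches the other.
toma : ⟨e,⟨e,t⟩⟩ — neither side's domain matches the other.

zeph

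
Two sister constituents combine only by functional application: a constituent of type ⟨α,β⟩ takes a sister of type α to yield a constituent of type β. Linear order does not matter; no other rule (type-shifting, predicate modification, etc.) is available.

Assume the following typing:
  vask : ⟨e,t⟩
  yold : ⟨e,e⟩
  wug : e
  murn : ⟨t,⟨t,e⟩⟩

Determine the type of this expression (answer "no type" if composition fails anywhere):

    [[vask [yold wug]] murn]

At [yold wug], yold : ⟨e,e⟩ takes wug : e, giving e.
At [vask [yold wug]], vask : ⟨e,t⟩ takes [yold wug] : e, giving t.
At [[vask [yold wug]] murn], murn : ⟨t,⟨t,e⟩⟩ takes [vask [yold wug]] : t, giving ⟨t,e⟩.

⟨t,e⟩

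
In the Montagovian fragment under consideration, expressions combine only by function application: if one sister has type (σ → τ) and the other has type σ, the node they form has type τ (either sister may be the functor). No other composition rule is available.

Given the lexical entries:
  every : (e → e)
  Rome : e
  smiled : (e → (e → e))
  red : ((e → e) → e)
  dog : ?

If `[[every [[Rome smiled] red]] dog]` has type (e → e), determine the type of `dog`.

[[every [[Rome smiled] red]] dog] is required to be (e → e). [every [[Rome smiled] red]] : e cannot yield (e → e) as functor, so dog : (e → (e → e)).

(e → (e → e))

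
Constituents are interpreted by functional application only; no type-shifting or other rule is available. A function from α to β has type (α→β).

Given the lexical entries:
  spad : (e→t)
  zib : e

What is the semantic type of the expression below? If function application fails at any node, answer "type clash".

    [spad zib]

At [spad zib], spad : (e→t) takes zib : e, giving t.

t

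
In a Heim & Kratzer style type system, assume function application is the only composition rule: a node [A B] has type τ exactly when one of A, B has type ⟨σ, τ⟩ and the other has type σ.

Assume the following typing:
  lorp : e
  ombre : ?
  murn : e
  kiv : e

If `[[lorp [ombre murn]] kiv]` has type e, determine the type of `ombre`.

⟨e, ⟨e, ⟨e, e⟩⟩⟩

[[lorp [ombre murn]] kiv] is required to be e. kiv : e cannot yield e as functor, so [lorp [ombre murn]] : ⟨e, e⟩.
[lorp [ombre murn]] is required to be ⟨e, e⟩. lorp : e cannot yield ⟨e, e⟩ as functor, so [ombre murn] : ⟨e, ⟨e, e⟩⟩.
[ombre murn] is required to be ⟨e, ⟨e, e⟩⟩. murn : e cannot yield ⟨e, ⟨e, e⟩⟩ as functor, so ombre : ⟨e, ⟨e, ⟨e, e⟩⟩⟩.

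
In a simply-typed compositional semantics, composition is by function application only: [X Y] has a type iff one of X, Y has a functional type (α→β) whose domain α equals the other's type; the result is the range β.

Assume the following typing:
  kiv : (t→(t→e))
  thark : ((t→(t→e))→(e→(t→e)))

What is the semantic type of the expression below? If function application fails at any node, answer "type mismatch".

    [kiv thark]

[kiv thark]: functor thark : ((t→(t→e))→(e→(t→e))), argument kiv : (t→(t→e)); result (e→(t→e)).

(e→(t→e))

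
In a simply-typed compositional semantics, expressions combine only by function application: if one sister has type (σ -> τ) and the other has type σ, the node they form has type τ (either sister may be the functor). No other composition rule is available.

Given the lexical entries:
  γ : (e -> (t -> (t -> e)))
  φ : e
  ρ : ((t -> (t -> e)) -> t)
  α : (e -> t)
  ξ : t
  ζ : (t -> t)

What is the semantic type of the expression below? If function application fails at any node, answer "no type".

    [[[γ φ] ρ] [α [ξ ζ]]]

no type

[γ φ] — γ of type (e -> (t -> (t -> e))) combines with φ of type e: type (t -> (t -> e)).
[[γ φ] ρ] — ρ of type ((t -> (t -> e)) -> t) combines with [γ φ] of type (t -> (t -> e)): type t.
[ξ ζ] — ζ of type (t -> t) combines with ξ of type t: type t.
[α [ξ ζ]]: (e -> t) and t cannot combine by function application — type clash.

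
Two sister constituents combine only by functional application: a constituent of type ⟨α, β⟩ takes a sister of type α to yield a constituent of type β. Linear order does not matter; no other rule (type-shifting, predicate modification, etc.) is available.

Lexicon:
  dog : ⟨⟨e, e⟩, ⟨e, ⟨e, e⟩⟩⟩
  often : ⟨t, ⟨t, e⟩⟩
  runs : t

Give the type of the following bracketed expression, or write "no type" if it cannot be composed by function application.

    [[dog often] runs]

[dog often]: ⟨⟨e, e⟩, ⟨e, ⟨e, e⟩⟩⟩ and ⟨t, ⟨t, e⟩⟩ cannot combine by function application — type clash.

no type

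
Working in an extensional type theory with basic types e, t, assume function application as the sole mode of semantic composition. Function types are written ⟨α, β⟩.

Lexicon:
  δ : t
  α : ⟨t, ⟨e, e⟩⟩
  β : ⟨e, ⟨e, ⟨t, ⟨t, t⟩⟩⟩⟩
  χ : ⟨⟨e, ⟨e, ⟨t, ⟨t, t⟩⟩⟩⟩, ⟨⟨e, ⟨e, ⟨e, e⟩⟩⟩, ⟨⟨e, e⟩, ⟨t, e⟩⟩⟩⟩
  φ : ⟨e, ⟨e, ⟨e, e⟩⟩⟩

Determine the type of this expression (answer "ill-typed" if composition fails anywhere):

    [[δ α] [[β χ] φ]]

⟨t, e⟩

[δ α] — α of type ⟨t, ⟨e, e⟩⟩ combines with δ of type t: type ⟨e, e⟩.
[β χ] — χ of type ⟨⟨e, ⟨e, ⟨t, ⟨t, t⟩⟩⟩⟩, ⟨⟨e, ⟨e, ⟨e, e⟩⟩⟩, ⟨⟨e, e⟩, ⟨t, e⟩⟩⟩⟩ combines with β of type ⟨e, ⟨e, ⟨t, ⟨t, t⟩⟩⟩⟩: type ⟨⟨e, ⟨e, ⟨e, e⟩⟩⟩, ⟨⟨e, e⟩, ⟨t, e⟩⟩⟩.
[[β χ] φ] — [β χ] of type ⟨⟨e, ⟨e, ⟨e, e⟩⟩⟩, ⟨⟨e, e⟩, ⟨t, e⟩⟩⟩ combines with φ of type ⟨e, ⟨e, ⟨e, e⟩⟩⟩: type ⟨⟨e, e⟩, ⟨t, e⟩⟩.
[[δ α] [[β χ] φ]] — [[β χ] φ] of type ⟨⟨e, e⟩, ⟨t, e⟩⟩ combines with [δ α] of type ⟨e, e⟩: type ⟨t, e⟩.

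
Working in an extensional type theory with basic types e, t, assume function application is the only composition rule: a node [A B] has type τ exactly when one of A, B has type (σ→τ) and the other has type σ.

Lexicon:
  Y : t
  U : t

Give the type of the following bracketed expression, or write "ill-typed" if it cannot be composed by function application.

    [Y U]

[Y U]: t and t cannot combine by function application — type clash.

ill-typed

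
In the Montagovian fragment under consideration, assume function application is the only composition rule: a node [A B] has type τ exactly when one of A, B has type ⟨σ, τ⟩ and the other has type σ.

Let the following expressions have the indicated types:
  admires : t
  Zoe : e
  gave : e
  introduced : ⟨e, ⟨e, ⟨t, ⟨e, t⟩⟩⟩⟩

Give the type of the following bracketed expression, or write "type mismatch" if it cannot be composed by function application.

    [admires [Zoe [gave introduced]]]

⟨e, t⟩

[gave introduced]: ⟨e, ⟨e, ⟨t, ⟨e, t⟩⟩⟩⟩ applied to e yields ⟨e, ⟨t, ⟨e, t⟩⟩⟩.
[Zoe [gave introduced]]: ⟨e, ⟨t, ⟨e, t⟩⟩⟩ applied to e yields ⟨t, ⟨e, t⟩⟩.
[admires [Zoe [gave introduced]]]: ⟨t, ⟨e, t⟩⟩ applied to t yields ⟨e, t⟩.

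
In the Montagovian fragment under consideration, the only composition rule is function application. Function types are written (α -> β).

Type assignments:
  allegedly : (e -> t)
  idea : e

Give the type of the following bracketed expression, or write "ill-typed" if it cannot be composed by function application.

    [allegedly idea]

t

[allegedly idea]: allegedly is (e -> t), idea is e; result t.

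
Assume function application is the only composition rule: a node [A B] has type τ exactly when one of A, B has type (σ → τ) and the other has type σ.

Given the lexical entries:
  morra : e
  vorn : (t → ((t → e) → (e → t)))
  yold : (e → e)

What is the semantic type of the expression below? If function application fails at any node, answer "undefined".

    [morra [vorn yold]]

[vorn yold]: (t → ((t → e) → (e → t))) with (e → e) — neither is a function whose domain matches the other; composition fails here.

undefined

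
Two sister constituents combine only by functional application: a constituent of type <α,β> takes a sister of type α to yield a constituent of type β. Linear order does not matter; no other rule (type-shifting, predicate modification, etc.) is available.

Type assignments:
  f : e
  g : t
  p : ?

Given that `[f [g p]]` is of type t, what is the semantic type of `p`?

[f [g p]] is required to be t. f : e cannot yield t as functor, so [g p] : <e,t>.
[g p] is required to be <e,t>. g : t cannot yield <e,t> as functor, so p : <t,<e,t>>.

<t,<e,t>>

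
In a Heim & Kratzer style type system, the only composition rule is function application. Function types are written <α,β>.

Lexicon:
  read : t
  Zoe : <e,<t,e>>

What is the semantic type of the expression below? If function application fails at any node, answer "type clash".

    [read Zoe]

[read Zoe]: t and <e,<t,e>> cannot combine by function application — type clash.

type clash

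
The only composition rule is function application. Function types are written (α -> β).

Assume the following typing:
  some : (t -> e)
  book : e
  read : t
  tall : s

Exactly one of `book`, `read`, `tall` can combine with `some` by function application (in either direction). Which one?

book : e — no; some wants t, and book wants nothing (atomic).
read — combines: some : (t -> e) takes read : t as argument, giving e.
tall : s — no; some wants t, and tall wants nothing (atomic).

read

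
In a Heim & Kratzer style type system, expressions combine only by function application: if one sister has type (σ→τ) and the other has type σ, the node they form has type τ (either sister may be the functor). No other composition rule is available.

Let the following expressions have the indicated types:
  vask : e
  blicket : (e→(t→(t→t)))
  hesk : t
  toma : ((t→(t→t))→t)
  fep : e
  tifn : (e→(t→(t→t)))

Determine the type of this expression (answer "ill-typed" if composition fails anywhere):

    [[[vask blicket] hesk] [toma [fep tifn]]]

t

[vask blicket] — blicket of type (e→(t→(t→t))) combines with vask of type e: type (t→(t→t)).
[[vask blicket] hesk] — [vask blicket] of type (t→(t→t)) combines with hesk of type t: type (t→t).
[fep tifn] — tifn of type (e→(t→(t→t))) combines with fep of type e: type (t→(t→t)).
[toma [fep tifn]] — toma of type ((t→(t→t))→t) combines with [fep tifn] of type (t→(t→t)): type t.
[[[vask blicket] hesk] [toma [fep tifn]]] — [[vask blicket] hesk] of type (t→t) combines with [toma [fep tifn]] of type t: type t.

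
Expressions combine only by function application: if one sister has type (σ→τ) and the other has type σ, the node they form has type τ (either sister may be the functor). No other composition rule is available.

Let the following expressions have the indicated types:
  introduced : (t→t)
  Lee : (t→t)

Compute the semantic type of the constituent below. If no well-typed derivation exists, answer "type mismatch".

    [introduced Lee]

[introduced Lee]: (t→t) and (t→t) cannot combine by function application — type clash.

type mismatch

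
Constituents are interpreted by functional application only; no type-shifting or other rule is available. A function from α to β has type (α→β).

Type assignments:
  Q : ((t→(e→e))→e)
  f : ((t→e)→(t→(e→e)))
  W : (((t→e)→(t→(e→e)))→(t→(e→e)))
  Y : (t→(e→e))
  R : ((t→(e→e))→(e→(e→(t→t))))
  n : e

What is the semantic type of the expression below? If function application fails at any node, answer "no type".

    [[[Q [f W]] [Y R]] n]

(t→t)

At [f W], W : (((t→e)→(t→(e→e)))→(t→(e→e))) takes f : ((t→e)→(t→(e→e))), giving (t→(e→e)).
At [Q [f W]], Q : ((t→(e→e))→e) takes [f W] : (t→(e→e)), giving e.
At [Y R], R : ((t→(e→e))→(e→(e→(t→t)))) takes Y : (t→(e→e)), giving (e→(e→(t→t))).
At [[Q [f W]] [Y R]], [Y R] : (e→(e→(t→t))) takes [Q [f W]] : e, giving (e→(t→t)).
At [[[Q [f W]] [Y R]] n], [[Q [f W]] [Y R]] : (e→(t→t)) takes n : e, giving (t→t).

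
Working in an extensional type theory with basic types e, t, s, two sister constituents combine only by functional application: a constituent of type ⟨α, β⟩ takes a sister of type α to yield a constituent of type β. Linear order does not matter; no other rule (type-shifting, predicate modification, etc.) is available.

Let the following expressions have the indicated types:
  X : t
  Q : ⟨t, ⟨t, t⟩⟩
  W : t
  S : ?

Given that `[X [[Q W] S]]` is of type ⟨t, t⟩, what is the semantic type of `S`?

⟨⟨t, t⟩, ⟨t, ⟨t, t⟩⟩⟩

At [X [[Q W] S]] (required: ⟨t, t⟩): X is t, which is not a function with range ⟨t, t⟩; hence [[Q W] S] is the functor — type ⟨t, ⟨t, t⟩⟩.
At [[Q W] S] (required: ⟨t, ⟨t, t⟩⟩): [Q W] is ⟨t, t⟩, which is not a function with range ⟨t, ⟨t, t⟩⟩; hence S is the functor — type ⟨⟨t, t⟩, ⟨t, ⟨t, t⟩⟩⟩.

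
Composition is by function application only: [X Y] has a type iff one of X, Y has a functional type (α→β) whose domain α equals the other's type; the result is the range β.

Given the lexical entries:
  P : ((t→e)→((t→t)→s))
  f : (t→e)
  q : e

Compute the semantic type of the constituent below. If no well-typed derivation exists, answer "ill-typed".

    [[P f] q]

[P f]: P is ((t→e)→((t→t)→s)), f is (t→e); result ((t→t)→s).
[[P f] q]: ((t→t)→s) and e cannot combine by function application — type clash.

ill-typed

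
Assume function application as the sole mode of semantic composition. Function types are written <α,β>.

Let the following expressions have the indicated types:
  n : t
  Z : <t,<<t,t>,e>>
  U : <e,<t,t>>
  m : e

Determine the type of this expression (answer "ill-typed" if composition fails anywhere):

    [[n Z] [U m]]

[n Z]: functor Z : <t,<<t,t>,e>>, argument n : t; result <<t,t>,e>.
[U m]: functor U : <e,<t,t>>, argument m : e; result <t,t>.
[[n Z] [U m]]: functor [n Z] : <<t,t>,e>, argument [U m] : <t,t>; result e.

e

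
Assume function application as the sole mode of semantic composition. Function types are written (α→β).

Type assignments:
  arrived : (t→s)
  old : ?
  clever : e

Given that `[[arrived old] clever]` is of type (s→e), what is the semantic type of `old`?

For [[arrived old] clever] to have type (s→e) with clever of type e, [arrived old] must be the function: [arrived old] : (e→(s→e)).
For [arrived old] to have type (e→(s→e)) with arrived of type (t→s), old must be the function: old : ((t→s)→(e→(s→e))).

((t→s)→(e→(s→e)))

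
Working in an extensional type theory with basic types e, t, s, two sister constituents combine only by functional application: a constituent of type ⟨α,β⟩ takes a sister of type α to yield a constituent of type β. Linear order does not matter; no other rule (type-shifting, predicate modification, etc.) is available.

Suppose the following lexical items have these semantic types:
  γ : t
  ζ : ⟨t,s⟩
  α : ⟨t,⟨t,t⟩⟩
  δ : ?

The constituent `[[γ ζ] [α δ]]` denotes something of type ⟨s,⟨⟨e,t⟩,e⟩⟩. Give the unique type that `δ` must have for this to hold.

[[γ ζ] [α δ]] must have type ⟨s,⟨⟨e,t⟩,e⟩⟩. The sister [γ ζ] has type s; that is not a function onto ⟨s,⟨⟨e,t⟩,e⟩⟩, so [α δ] must be the functor, of type ⟨s,⟨s,⟨⟨e,t⟩,e⟩⟩⟩.
[α δ] must have type ⟨s,⟨s,⟨⟨e,t⟩,e⟩⟩⟩. The sister α has type ⟨t,⟨t,t⟩⟩; that is not a function onto ⟨s,⟨s,⟨⟨e,t⟩,e⟩⟩⟩, so δ must be the functor, of type ⟨⟨t,⟨t,t⟩⟩,⟨s,⟨s,⟨⟨e,t⟩,e⟩⟩⟩⟩.

⟨⟨t,⟨t,t⟩⟩,⟨s,⟨s,⟨⟨e,t⟩,e⟩⟩⟩⟩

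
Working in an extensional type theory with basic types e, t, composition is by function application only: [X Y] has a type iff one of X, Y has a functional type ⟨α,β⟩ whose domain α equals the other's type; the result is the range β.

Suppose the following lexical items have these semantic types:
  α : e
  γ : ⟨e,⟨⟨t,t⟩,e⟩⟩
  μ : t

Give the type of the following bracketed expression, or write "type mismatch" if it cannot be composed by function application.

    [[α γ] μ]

type mismatch

[α γ]: functor γ : ⟨e,⟨⟨t,t⟩,e⟩⟩, argument α : e; result ⟨⟨t,t⟩,e⟩.
[[α γ] μ]: ⟨⟨t,t⟩,e⟩ and t cannot combine by function application — type clash.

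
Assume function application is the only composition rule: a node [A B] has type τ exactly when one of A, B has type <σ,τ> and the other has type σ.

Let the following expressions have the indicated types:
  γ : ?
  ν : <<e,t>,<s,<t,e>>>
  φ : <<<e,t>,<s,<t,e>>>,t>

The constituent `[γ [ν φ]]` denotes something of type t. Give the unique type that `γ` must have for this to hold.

At [γ [ν φ]] (required: t): [ν φ] is t, which is not a function with range t; hence γ is the functor — type <t,t>.

<t,t>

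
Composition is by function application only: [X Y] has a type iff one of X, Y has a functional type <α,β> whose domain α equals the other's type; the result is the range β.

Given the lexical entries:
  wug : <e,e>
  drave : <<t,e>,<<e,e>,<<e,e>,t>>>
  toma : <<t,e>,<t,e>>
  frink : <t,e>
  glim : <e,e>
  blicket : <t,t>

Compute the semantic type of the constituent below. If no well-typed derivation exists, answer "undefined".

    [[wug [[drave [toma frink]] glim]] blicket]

t

[toma frink]: functor toma : <<t,e>,<t,e>>, argument frink : <t,e>; result <t,e>.
[drave [toma frink]]: functor drave : <<t,e>,<<e,e>,<<e,e>,t>>>, argument [toma frink] : <t,e>; result <<e,e>,<<e,e>,t>>.
[[drave [toma frink]] glim]: functor [drave [toma frink]] : <<e,e>,<<e,e>,t>>, argument glim : <e,e>; result <<e,e>,t>.
[wug [[drave [toma frink]] glim]]: functor [[drave [toma frink]] glim] : <<e,e>,t>, argument wug : <e,e>; result t.
[[wug [[drave [toma frink]] glim]] blicket]: functor blicket : <t,t>, argument [wug [[drave [toma frink]] glim]] : t; result t.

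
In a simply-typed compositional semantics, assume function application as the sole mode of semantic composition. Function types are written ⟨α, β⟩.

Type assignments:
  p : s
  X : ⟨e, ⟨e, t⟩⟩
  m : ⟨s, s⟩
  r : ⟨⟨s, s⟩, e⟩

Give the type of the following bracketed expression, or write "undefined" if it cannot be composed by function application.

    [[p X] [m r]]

[p X]: s with ⟨e, ⟨e, t⟩⟩ — neither is a function whose domain matches the other; composition fails here.

undefined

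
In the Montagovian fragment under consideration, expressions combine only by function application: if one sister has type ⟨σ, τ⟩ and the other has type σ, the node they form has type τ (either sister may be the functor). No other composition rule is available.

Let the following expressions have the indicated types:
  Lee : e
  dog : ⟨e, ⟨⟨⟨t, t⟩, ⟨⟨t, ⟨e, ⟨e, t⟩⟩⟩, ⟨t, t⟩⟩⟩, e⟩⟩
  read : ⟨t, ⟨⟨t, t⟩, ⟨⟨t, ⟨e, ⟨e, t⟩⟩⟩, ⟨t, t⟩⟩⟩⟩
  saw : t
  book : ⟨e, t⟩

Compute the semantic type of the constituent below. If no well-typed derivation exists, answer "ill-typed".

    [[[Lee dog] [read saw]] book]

At [Lee dog], dog : ⟨e, ⟨⟨⟨t, t⟩, ⟨⟨t, ⟨e, ⟨e, t⟩⟩⟩, ⟨t, t⟩⟩⟩, e⟩⟩ takes Lee : e, giving ⟨⟨⟨t, t⟩, ⟨⟨t, ⟨e, ⟨e, t⟩⟩⟩, ⟨t, t⟩⟩⟩, e⟩.
At [read saw], read : ⟨t, ⟨⟨t, t⟩, ⟨⟨t, ⟨e, ⟨e, t⟩⟩⟩, ⟨t, t⟩⟩⟩⟩ takes saw : t, giving ⟨⟨t, t⟩, ⟨⟨t, ⟨e, ⟨e, t⟩⟩⟩, ⟨t, t⟩⟩⟩.
At [[Lee dog] [read saw]], [Lee dog] : ⟨⟨⟨t, t⟩, ⟨⟨t, ⟨e, ⟨e, t⟩⟩⟩, ⟨t, t⟩⟩⟩, e⟩ takes [read saw] : ⟨⟨t, t⟩, ⟨⟨t, ⟨e, ⟨e, t⟩⟩⟩, ⟨t, t⟩⟩⟩, giving e.
At [[[Lee dog] [read saw]] book], book : ⟨e, t⟩ takes [[Lee dog] [read saw]] : e, giving t.

t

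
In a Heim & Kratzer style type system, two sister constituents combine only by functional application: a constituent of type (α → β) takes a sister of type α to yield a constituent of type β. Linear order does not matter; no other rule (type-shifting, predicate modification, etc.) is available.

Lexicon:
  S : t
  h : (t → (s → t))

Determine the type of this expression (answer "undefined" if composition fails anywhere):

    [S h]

[S h]: functor h : (t → (s → t)), argument S : t; result (s → t).

(s → t)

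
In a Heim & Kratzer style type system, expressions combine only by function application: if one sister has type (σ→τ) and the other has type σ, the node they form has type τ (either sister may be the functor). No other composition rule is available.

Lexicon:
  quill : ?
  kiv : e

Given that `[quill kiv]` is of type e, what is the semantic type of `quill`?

For [quill kiv] to have type e with kiv of type e, quill must be the function: quill : (e→e).

(e→e)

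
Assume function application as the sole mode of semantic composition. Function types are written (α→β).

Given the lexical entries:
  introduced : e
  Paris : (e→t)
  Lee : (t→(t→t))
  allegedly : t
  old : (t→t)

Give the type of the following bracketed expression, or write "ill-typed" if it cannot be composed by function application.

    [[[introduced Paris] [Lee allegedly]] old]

t

[introduced Paris]: (e→t) applied to e yields t.
[Lee allegedly]: (t→(t→t)) applied to t yields (t→t).
[[introduced Paris] [Lee allegedly]]: (t→t) applied to t yields t.
[[[introduced Paris] [Lee allegedly]] old]: (t→t) applied to t yields t.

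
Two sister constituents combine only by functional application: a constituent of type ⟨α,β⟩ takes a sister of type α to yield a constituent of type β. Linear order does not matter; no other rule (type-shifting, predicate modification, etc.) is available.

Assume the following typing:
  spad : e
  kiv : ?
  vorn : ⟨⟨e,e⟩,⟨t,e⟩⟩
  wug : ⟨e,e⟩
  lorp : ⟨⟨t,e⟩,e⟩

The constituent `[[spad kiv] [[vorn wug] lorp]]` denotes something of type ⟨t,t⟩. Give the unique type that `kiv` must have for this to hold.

[[spad kiv] [[vorn wug] lorp]] is required to be ⟨t,t⟩. [[vorn wug] lorp] : e cannot yield ⟨t,t⟩ as functor, so [spad kiv] : ⟨e,⟨t,t⟩⟩.
[spad kiv] is required to be ⟨e,⟨t,t⟩⟩. spad : e cannot yield ⟨e,⟨t,t⟩⟩ as functor, so kiv : ⟨e,⟨e,⟨t,t⟩⟩⟩.

⟨e,⟨e,⟨t,t⟩⟩⟩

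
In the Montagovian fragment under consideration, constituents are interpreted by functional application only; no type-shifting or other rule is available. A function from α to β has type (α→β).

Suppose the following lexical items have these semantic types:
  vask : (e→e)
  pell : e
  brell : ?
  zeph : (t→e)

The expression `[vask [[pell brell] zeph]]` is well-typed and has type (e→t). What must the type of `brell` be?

At [vask [[pell brell] zeph]] (required: (e→t)): vask is (e→e), which is not a function with range (e→t); hence [[pell brell] zeph] is the functor — type ((e→e)→(e→t)).
At [[pell brell] zeph] (required: ((e→e)→(e→t))): zeph is (t→e), which is not a function with range ((e→e)→(e→t)); hence [pell brell] is the functor — type ((t→e)→((e→e)→(e→t))).
At [pell brell] (required: ((t→e)→((e→e)→(e→t)))): pell is e, which is not a function with range ((t→e)→((e→e)→(e→t))); hence brell is the functor — type (e→((t→e)→((e→e)→(e→t)))).

(e→((t→e)→((e→e)→(e→t))))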